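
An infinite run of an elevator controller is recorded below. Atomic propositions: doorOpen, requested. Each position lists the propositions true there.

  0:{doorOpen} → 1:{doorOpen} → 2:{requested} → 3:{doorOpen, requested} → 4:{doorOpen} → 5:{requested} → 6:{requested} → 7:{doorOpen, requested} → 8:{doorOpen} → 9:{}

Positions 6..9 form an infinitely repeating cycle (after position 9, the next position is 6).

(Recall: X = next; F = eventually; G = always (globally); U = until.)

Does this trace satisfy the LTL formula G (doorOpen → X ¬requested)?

Does not hold

doorOpen → X ¬requested must hold at every position from 0 onward. It fails at position 1, so G (doorOpen → X ¬requested) is false.
Positions where doorOpen holds: 0, 1, 3, 4, 7, 8.
Check X ¬requested at each: 0→ok, 1→fails, 3→ok, 4→fails, 7→ok, 8→ok.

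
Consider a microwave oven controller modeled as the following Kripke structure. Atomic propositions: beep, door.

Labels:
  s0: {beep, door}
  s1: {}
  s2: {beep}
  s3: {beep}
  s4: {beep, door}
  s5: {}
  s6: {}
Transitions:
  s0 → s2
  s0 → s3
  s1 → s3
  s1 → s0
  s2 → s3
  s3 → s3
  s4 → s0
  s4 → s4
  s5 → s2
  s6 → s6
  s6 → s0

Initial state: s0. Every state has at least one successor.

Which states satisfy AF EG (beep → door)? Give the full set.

States satisfying EG (beep → door): {s4, s6}.
States satisfying AF EG (beep → door): {s4, s6}.

{s4, s6}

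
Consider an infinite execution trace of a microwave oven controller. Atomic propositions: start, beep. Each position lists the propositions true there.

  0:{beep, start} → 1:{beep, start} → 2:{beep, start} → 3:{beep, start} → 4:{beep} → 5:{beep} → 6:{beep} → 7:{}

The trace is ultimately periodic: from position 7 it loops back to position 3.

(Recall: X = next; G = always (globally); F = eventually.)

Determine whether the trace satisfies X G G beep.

Violated

The position after 0 is 1; G G beep is false there.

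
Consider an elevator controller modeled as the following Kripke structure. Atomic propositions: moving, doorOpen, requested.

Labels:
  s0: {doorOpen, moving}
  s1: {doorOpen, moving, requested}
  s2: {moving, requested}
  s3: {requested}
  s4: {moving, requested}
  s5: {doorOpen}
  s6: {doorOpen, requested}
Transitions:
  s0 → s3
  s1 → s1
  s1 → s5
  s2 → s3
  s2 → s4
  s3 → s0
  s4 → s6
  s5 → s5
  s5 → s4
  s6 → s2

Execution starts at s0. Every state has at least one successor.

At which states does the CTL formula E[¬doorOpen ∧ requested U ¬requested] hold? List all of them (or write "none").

{s0, s2, s3, s5}

States satisfying ¬doorOpen ∧ requested: {s2, s3, s4}.
States satisfying ¬requested: {s0, s5}.
States satisfying E[¬doorOpen ∧ requested U ¬requested]: {s0, s2, s3, s5}.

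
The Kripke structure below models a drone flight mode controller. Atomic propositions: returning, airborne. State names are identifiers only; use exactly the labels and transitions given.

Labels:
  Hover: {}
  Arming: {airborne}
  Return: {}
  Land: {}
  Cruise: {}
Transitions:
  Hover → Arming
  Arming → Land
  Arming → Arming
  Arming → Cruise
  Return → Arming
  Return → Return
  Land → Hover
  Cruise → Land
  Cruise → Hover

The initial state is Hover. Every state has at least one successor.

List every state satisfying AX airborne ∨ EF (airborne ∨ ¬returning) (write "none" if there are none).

{Hover, Arming, Return, Land, Cruise}

States satisfying airborne: {Arming}.
States satisfying AX airborne: {Hover}.
States satisfying airborne ∨ ¬returning: {Hover, Arming, Return, Land, Cruise}.
States satisfying EF (airborne ∨ ¬returning): {Hover, Arming, Return, Land, Cruise}.
States satisfying AX airborne ∨ EF (airborne ∨ ¬returning): {Hover, Arming, Return, Land, Cruise}.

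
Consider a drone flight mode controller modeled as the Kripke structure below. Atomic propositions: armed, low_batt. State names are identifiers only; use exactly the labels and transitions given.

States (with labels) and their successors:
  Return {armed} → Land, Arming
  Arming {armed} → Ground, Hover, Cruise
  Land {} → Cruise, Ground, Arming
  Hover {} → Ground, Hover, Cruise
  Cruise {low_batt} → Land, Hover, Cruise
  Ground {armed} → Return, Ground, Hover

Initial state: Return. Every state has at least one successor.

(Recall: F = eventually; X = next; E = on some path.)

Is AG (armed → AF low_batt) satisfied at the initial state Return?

States satisfying armed → AF low_batt: {Land, Hover, Cruise}.
States satisfying AG (armed → AF low_batt): ∅.
Arming is reachable from Return and violates armed → AF low_batt, so AG fails at Return.
Return ∉ Sat(AG (armed → AF low_batt)).

No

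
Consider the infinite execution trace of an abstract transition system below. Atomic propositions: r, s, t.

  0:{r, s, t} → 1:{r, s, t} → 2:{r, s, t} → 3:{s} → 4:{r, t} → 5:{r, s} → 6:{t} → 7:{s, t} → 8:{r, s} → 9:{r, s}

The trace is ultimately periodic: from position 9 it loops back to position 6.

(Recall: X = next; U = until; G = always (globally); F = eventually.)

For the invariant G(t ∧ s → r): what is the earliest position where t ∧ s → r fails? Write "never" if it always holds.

7

Check t ∧ s → r at each position in order: 0 ✓, 1 ✓, 2 ✓, 3 ✓, 4 ✓, 5 ✓, 6 ✓.
At position 7 the labels are {s, t}, so t ∧ s → r is false there. This is the first violation.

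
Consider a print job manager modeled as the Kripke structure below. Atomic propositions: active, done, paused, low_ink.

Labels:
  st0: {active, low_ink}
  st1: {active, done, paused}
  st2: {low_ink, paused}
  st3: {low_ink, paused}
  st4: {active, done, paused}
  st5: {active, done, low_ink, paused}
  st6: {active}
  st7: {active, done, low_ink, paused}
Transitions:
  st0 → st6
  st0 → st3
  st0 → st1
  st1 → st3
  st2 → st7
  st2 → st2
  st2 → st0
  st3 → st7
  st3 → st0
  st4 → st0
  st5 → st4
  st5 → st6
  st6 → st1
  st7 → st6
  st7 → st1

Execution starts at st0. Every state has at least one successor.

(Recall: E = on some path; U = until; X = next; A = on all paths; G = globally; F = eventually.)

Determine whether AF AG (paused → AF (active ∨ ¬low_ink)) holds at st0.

States satisfying AG (paused → AF (active ∨ ¬low_ink)): {st0, st1, st3, st4, st5, st6, st7}.
States satisfying AF AG (paused → AF (active ∨ ¬low_ink)): {st0, st1, st3, st4, st5, st6, st7}.
st0 ∈ Sat(AF AG (paused → AF (active ∨ ¬low_ink))).

Satisfied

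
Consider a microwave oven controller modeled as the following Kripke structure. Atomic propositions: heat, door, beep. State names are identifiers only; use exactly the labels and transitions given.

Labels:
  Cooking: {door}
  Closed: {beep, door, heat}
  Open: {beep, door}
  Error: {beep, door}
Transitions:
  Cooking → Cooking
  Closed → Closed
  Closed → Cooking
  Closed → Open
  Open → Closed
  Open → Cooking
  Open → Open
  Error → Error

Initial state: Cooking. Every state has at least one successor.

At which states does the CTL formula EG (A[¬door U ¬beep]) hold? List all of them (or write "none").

{Cooking}

States satisfying A[¬door U ¬beep]: {Cooking}.
States satisfying EG (A[¬door U ¬beep]): {Cooking}.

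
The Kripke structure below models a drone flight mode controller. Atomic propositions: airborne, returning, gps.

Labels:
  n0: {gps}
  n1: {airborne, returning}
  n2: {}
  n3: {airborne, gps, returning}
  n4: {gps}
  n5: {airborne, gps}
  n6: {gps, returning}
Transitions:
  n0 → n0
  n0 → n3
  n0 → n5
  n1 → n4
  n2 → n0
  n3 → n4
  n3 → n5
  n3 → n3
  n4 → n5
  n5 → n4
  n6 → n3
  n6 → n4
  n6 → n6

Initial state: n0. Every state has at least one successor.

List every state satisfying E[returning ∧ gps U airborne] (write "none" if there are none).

States satisfying returning ∧ gps: {n3, n6}.
States satisfying airborne: {n1, n3, n5}.
States satisfying E[returning ∧ gps U airborne]: {n1, n3, n5, n6}.

{n1, n3, n5, n6}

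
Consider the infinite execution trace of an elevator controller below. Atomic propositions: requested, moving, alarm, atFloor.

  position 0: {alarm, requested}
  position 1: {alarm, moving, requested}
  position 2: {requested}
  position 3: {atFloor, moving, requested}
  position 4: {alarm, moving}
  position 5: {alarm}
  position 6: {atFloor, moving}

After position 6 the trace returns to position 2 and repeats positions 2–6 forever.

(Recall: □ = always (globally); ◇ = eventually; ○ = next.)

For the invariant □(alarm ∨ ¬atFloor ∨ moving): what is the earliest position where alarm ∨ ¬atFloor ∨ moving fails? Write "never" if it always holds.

alarm ∨ ¬atFloor ∨ moving holds at every position 0..6, and those are all the positions the trace ever visits, so the invariant □(alarm ∨ ¬atFloor ∨ moving) is never violated.

never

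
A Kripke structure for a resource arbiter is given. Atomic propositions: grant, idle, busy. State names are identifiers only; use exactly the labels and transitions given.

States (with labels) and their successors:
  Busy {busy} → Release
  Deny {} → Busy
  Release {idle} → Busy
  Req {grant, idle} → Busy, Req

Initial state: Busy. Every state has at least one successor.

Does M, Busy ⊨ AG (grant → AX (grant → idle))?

States satisfying grant → AX (grant → idle): {Busy, Deny, Release, Req}.
States satisfying AG (grant → AX (grant → idle)): {Busy, Deny, Release, Req}.
Every state reachable from Busy satisfies grant → AX (grant → idle).
Busy ∈ Sat(AG (grant → AX (grant → idle))).

Satisfied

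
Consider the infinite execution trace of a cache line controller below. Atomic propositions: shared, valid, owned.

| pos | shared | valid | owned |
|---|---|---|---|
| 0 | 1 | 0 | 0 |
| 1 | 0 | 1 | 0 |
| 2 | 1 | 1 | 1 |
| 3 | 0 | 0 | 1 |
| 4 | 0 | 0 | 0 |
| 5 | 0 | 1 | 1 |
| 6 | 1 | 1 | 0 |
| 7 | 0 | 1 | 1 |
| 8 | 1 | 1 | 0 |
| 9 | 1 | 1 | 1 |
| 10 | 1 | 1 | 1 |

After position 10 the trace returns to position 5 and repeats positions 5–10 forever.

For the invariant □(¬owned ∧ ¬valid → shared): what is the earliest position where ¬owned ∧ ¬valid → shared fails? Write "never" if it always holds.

4

Check ¬owned ∧ ¬valid → shared at each position in order: 0 ✓, 1 ✓, 2 ✓, 3 ✓.
At position 4 the labels are {}, so ¬owned ∧ ¬valid → shared is false there. This is the first violation.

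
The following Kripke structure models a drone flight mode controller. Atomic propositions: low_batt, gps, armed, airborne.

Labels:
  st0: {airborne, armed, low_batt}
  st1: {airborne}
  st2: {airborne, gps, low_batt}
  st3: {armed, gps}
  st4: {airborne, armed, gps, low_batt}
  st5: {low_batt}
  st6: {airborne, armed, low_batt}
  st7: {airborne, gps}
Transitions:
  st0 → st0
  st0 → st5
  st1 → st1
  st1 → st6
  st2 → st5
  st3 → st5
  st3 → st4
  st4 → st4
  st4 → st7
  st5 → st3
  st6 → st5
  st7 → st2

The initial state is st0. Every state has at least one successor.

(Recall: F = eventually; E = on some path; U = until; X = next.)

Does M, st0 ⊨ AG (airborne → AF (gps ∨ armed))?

Yes

States satisfying airborne → AF (gps ∨ armed): {st0, st2, st3, st4, st5, st6, st7}.
States satisfying AG (airborne → AF (gps ∨ armed)): {st0, st2, st3, st4, st5, st6, st7}.
Every state reachable from st0 satisfies airborne → AF (gps ∨ armed).
st0 ∈ Sat(AG (airborne → AF (gps ∨ armed))).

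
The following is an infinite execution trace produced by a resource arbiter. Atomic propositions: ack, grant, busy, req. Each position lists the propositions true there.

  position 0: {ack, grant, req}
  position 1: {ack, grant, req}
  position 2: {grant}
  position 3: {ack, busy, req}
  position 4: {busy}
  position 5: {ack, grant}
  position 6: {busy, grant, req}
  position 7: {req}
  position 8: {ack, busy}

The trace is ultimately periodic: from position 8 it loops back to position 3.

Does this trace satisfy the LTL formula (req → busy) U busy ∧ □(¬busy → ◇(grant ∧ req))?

Walking from position 0: at position 0, busy has not yet held and req → busy fails, so (req → busy) U busy is false.
¬busy → ◇(grant ∧ req) holds at every position 0..8, and those are all positions ever visited, so □(¬busy → ◇(grant ∧ req)) holds.
Positions where ¬busy holds: 0, 1, 2, 5, 7.
Check ◇(grant ∧ req) at each: 0→ok, 1→ok, 2→ok, 5→ok, 7→ok.
At position 0: (req → busy) U busy is false; □(¬busy → ◇(grant ∧ req)) is true; so (req → busy) U busy ∧ □(¬busy → ◇(grant ∧ req)) is false.

Does not hold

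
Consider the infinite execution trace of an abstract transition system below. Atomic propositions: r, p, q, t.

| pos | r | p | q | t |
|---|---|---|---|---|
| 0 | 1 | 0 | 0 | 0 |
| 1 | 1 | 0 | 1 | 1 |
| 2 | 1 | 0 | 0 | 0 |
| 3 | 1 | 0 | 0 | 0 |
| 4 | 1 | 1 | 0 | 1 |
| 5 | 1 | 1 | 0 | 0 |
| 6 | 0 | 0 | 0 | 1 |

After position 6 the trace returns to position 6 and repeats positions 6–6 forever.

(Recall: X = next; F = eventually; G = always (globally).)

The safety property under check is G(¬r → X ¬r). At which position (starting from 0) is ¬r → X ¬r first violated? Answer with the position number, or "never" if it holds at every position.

¬r → X ¬r holds at every position 0..6, and those are all the positions the trace ever visits, so the invariant G(¬r → X ¬r) is never violated.

never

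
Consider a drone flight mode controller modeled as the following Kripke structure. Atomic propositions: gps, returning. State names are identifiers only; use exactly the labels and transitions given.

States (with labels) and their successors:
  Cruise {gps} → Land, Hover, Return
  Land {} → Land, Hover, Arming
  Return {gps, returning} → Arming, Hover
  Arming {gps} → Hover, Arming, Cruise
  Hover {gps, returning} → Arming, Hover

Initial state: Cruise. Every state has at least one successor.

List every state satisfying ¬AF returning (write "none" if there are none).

States satisfying returning: {Return, Hover}.
States satisfying AF returning: {Return, Hover}.
States satisfying ¬AF returning: {Cruise, Land, Arming}.

{Cruise, Land, Arming}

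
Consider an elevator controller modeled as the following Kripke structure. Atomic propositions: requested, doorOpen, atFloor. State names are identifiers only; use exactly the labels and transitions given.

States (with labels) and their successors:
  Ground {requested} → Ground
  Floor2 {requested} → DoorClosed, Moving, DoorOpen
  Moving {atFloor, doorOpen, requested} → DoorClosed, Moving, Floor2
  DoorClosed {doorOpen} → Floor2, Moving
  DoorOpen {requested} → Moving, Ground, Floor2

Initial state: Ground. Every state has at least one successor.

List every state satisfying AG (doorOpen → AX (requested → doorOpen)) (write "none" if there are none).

States satisfying doorOpen → AX (requested → doorOpen): {Ground, Floor2, DoorOpen}.
States satisfying AG (doorOpen → AX (requested → doorOpen)): {Ground}.

{Ground}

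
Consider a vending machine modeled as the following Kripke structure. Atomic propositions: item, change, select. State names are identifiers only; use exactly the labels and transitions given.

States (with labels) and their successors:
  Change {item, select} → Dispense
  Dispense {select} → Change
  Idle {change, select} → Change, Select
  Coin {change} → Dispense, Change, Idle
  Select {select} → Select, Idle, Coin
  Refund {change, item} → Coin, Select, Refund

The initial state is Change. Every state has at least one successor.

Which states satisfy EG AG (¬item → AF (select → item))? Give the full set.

{Change, Dispense}

States satisfying AG (¬item → AF (select → item)): {Change, Dispense}.
States satisfying EG AG (¬item → AF (select → item)): {Change, Dispense}.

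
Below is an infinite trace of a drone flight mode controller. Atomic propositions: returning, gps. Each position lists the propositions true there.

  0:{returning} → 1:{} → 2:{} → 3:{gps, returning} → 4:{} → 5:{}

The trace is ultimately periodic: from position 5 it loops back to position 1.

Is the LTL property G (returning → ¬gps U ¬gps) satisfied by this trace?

No

returning → ¬gps U ¬gps must hold at every position from 0 onward. It fails at position 3, so G (returning → ¬gps U ¬gps) is false.
Positions where returning holds: 0, 3.
Check ¬gps U ¬gps at each: 0→ok, 3→fails.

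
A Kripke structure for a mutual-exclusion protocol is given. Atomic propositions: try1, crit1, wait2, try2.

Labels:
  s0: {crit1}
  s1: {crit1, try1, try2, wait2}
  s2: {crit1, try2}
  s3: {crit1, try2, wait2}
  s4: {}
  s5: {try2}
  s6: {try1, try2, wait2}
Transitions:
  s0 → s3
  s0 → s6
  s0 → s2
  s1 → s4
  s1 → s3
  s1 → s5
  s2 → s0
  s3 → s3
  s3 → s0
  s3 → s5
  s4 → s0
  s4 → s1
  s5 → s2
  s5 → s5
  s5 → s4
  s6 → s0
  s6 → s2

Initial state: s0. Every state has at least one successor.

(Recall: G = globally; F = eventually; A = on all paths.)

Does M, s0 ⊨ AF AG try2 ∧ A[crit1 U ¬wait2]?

Violated

States satisfying AG try2: ∅.
States satisfying AF AG try2: ∅.
States satisfying crit1: {s0, s1, s2, s3}.
States satisfying ¬wait2: {s0, s2, s4, s5}.
States satisfying A[crit1 U ¬wait2]: {s0, s2, s4, s5}.
States satisfying AF AG try2 ∧ A[crit1 U ¬wait2]: ∅.
s0 ∉ Sat(AF AG try2 ∧ A[crit1 U ¬wait2]).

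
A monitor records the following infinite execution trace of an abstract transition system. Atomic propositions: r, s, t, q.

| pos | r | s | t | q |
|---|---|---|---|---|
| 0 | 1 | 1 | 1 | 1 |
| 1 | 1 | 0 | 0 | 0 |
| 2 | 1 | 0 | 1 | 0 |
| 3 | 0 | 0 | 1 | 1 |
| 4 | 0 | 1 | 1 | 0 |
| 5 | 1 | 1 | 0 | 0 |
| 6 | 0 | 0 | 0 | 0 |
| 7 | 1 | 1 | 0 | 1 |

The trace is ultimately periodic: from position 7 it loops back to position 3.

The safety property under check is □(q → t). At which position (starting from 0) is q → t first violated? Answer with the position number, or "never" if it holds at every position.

Check q → t at each position in order: 0 ✓, 1 ✓, 2 ✓, 3 ✓, 4 ✓, 5 ✓, 6 ✓.
At position 7 the labels are {q, r, s}, so q → t is false there. This is the first violation.

7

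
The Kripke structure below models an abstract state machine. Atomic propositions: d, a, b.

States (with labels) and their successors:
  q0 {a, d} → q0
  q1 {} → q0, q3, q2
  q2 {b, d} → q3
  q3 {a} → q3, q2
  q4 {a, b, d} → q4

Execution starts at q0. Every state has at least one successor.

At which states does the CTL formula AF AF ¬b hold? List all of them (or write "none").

{q0, q1, q2, q3}

States satisfying AF ¬b: {q0, q1, q2, q3}.
States satisfying AF AF ¬b: {q0, q1, q2, q3}.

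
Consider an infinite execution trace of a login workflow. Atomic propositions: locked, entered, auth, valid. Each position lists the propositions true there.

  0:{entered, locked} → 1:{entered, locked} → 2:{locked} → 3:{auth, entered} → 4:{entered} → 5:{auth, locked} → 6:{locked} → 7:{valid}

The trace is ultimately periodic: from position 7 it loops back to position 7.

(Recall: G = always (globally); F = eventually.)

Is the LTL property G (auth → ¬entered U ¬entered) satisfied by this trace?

auth → ¬entered U ¬entered must hold at every position from 0 onward. It fails at position 3, so G (auth → ¬entered U ¬entered) is false.
Positions where auth holds: 3, 5.
Check ¬entered U ¬entered at each: 3→fails, 5→ok.

Does not hold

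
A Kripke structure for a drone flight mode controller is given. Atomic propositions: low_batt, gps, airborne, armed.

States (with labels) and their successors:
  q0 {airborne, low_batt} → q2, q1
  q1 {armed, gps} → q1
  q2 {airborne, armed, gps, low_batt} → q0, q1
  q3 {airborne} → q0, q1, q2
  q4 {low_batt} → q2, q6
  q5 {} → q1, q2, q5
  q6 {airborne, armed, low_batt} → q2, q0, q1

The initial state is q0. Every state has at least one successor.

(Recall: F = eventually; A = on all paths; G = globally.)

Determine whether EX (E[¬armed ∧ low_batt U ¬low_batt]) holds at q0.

States satisfying E[¬armed ∧ low_batt U ¬low_batt]: {q0, q1, q3, q5}.
States satisfying EX (E[¬armed ∧ low_batt U ¬low_batt]): {q0, q1, q2, q3, q5, q6}.
q0 ∈ Sat(EX (E[¬armed ∧ low_batt U ¬low_batt])).

Satisfied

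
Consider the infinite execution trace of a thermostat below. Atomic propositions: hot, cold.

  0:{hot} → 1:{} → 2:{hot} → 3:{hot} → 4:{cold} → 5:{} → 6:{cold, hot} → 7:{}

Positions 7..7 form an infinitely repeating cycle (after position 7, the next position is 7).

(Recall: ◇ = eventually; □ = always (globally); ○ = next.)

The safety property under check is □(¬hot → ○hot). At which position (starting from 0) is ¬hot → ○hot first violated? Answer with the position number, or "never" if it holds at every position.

Check ¬hot → ○hot at each position in order: 0 ✓, 1 ✓, 2 ✓, 3 ✓.
At position 4 the labels are {cold} and the next position 5 has {}, so ¬hot → ○hot is false there. This is the first violation.

4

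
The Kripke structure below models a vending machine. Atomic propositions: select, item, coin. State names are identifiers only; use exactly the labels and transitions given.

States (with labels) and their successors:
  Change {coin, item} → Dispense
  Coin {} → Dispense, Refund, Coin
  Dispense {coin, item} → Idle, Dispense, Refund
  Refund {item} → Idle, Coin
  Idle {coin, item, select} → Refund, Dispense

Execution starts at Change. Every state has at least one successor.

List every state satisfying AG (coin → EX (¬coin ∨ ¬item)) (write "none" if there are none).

States satisfying coin → EX (¬coin ∨ ¬item): {Coin, Dispense, Refund, Idle}.
States satisfying AG (coin → EX (¬coin ∨ ¬item)): {Coin, Dispense, Refund, Idle}.

{Coin, Dispense, Refund, Idle}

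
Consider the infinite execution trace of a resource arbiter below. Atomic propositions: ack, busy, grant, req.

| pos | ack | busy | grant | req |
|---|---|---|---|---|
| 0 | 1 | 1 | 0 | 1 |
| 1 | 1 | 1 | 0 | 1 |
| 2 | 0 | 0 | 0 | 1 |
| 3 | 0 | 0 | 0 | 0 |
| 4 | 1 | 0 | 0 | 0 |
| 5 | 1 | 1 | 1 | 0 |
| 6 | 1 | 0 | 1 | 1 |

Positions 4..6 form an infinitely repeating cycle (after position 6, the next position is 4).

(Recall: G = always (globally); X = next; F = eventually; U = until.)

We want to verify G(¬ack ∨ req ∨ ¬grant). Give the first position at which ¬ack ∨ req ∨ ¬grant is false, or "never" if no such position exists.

Check ¬ack ∨ req ∨ ¬grant at each position in order: 0 ✓, 1 ✓, 2 ✓, 3 ✓, 4 ✓.
At position 5 the labels are {ack, busy, grant}, so ¬ack ∨ req ∨ ¬grant is false there. This is the first violation.

5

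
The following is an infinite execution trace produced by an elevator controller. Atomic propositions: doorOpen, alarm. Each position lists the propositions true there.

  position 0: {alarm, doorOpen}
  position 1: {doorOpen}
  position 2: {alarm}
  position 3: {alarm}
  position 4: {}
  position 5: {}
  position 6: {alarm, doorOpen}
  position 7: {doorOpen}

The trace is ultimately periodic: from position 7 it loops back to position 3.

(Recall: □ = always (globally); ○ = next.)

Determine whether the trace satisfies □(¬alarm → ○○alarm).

¬alarm → ○○alarm must hold at every position from 0 onward. It fails at position 5, so □(¬alarm → ○○alarm) is false.
Positions where ¬alarm holds: 1, 4, 5, 7.
Check ○○alarm at each: 1→ok, 4→ok, 5→fails, 7→fails.

Violated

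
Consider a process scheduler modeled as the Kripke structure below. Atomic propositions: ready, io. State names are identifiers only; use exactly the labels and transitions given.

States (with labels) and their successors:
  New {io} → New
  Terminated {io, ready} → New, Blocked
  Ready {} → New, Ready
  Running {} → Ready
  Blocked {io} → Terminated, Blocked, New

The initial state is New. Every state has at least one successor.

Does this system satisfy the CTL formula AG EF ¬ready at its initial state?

States satisfying EF ¬ready: {New, Terminated, Ready, Running, Blocked}.
States satisfying AG EF ¬ready: {New, Terminated, Ready, Running, Blocked}.
Every state reachable from New satisfies EF ¬ready.
New ∈ Sat(AG EF ¬ready).

Holds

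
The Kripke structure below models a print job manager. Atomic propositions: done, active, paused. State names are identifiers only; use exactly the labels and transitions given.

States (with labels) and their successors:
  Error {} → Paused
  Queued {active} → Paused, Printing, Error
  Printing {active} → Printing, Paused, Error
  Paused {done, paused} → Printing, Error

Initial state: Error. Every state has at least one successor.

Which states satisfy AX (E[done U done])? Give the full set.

{Error}

States satisfying E[done U done]: {Paused}.
States satisfying AX (E[done U done]): {Error}.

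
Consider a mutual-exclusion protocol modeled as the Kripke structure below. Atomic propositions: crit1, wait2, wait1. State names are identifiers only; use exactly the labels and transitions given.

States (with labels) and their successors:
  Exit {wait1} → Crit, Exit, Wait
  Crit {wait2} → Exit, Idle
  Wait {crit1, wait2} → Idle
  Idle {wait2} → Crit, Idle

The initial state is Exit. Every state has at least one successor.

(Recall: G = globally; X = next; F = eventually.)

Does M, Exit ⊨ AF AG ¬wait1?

Does not hold

States satisfying AG ¬wait1: ∅.
States satisfying AF AG ¬wait1: ∅.
There is a path from Exit along which AG ¬wait1 never holds.
Exit ∉ Sat(AF AG ¬wait1).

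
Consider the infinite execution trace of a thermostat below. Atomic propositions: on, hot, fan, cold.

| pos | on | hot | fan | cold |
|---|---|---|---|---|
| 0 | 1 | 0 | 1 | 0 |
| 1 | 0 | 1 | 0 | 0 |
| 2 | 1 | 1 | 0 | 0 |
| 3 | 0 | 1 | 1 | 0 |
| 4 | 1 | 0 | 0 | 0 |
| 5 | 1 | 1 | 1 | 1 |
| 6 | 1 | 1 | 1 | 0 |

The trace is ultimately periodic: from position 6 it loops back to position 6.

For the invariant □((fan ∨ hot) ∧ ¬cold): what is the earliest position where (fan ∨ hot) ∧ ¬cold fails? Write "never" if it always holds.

4

Check (fan ∨ hot) ∧ ¬cold at each position in order: 0 ✓, 1 ✓, 2 ✓, 3 ✓.
At position 4 the labels are {on}, so (fan ∨ hot) ∧ ¬cold is false there. This is the first violation.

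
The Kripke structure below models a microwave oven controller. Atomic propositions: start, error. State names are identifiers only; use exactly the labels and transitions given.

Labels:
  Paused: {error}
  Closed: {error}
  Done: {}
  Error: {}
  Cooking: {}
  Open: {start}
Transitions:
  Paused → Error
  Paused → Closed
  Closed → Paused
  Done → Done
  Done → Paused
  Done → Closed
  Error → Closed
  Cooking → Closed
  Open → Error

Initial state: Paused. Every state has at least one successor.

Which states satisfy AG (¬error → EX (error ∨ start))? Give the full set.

States satisfying ¬error → EX (error ∨ start): {Paused, Closed, Done, Error, Cooking}.
States satisfying AG (¬error → EX (error ∨ start)): {Paused, Closed, Done, Error, Cooking}.

{Paused, Closed, Done, Error, Cooking}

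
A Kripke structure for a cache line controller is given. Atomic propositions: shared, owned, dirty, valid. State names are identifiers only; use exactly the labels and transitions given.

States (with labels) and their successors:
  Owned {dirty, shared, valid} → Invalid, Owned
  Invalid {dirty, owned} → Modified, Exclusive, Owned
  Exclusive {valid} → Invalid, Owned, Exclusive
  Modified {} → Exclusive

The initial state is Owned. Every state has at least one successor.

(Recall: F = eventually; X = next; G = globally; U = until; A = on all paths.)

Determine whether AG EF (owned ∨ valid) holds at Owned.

States satisfying EF (owned ∨ valid): {Owned, Invalid, Exclusive, Modified}.
States satisfying AG EF (owned ∨ valid): {Owned, Invalid, Exclusive, Modified}.
Every state reachable from Owned satisfies EF (owned ∨ valid).
Owned ∈ Sat(AG EF (owned ∨ valid)).

Yes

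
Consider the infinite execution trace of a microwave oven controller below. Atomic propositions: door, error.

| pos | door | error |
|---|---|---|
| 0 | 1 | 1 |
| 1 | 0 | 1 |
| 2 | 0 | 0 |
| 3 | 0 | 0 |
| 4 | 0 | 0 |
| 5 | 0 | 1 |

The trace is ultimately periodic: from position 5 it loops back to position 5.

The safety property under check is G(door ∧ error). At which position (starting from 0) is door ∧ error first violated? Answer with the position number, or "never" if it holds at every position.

1

Check door ∧ error at each position in order: 0 ✓.
At position 1 the labels are {error}, so door ∧ error is false there. This is the first violation.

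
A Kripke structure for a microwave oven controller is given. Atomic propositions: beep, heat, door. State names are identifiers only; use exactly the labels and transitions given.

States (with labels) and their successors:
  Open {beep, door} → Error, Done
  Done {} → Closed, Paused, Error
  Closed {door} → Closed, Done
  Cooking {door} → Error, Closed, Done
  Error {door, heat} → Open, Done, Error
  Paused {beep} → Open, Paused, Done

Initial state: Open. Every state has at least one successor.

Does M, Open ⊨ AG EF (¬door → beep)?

Satisfied

States satisfying EF (¬door → beep): {Open, Done, Closed, Cooking, Error, Paused}.
States satisfying AG EF (¬door → beep): {Open, Done, Closed, Cooking, Error, Paused}.
Every state reachable from Open satisfies EF (¬door → beep).
Open ∈ Sat(AG EF (¬door → beep)).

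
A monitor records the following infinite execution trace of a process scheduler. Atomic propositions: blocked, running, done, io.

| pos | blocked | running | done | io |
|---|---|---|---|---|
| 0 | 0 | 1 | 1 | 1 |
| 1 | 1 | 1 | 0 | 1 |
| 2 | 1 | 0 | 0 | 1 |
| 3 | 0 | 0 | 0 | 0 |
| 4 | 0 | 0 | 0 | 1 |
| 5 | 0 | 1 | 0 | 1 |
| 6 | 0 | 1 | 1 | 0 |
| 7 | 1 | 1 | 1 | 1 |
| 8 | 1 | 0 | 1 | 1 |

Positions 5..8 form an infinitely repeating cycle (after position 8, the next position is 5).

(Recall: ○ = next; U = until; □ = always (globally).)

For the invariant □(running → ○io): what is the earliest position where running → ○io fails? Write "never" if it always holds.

Check running → ○io at each position in order: 0 ✓, 1 ✓, 2 ✓, 3 ✓, 4 ✓.
At position 5 the labels are {io, running} and the next position 6 has {done, running}, so running → ○io is false there. This is the first violation.

5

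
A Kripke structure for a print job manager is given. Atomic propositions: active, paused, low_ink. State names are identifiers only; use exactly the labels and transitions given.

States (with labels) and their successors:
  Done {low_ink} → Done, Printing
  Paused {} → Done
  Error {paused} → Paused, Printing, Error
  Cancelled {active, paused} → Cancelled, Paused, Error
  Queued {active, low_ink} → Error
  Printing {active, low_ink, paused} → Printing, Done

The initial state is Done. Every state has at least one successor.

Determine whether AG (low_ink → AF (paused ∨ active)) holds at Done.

Does not hold

States satisfying low_ink → AF (paused ∨ active): {Paused, Error, Cancelled, Queued, Printing}.
States satisfying AG (low_ink → AF (paused ∨ active)): ∅.
Done is reachable from Done and violates low_ink → AF (paused ∨ active), so AG fails at Done.
Done ∉ Sat(AG (low_ink → AF (paused ∨ active))).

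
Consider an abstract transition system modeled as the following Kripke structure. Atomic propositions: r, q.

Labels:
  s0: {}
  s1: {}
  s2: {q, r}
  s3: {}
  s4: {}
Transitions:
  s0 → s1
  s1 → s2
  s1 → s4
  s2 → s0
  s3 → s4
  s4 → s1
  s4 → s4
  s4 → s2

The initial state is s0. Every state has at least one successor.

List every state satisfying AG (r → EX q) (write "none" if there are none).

States satisfying r → EX q: {s0, s1, s3, s4}.
States satisfying AG (r → EX q): ∅.

none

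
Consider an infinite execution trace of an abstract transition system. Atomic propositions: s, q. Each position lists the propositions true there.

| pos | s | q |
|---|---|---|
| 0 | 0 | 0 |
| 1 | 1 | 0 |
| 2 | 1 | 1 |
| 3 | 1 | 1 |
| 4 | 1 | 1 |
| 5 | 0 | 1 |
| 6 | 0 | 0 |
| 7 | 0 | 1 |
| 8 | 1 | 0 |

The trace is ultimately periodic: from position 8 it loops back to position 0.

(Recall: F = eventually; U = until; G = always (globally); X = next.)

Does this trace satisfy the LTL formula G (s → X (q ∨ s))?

s → X (q ∨ s) must hold at every position from 0 onward. It fails at position 8, so G (s → X (q ∨ s)) is false.
Positions where s holds: 1, 2, 3, 4, 8.
Check X (q ∨ s) at each: 1→ok, 2→ok, 3→ok, 4→ok, 8→fails.

Does not hold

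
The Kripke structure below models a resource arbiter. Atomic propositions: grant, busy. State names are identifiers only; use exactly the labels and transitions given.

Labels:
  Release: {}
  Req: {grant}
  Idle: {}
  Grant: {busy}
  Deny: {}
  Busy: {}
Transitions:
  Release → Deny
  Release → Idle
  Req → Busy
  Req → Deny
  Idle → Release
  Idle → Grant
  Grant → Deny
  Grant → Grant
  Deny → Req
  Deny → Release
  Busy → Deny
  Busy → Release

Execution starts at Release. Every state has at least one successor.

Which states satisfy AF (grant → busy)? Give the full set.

{Release, Req, Idle, Grant, Deny, Busy}

States satisfying grant → busy: {Release, Idle, Grant, Deny, Busy}.
States satisfying AF (grant → busy): {Release, Req, Idle, Grant, Deny, Busy}.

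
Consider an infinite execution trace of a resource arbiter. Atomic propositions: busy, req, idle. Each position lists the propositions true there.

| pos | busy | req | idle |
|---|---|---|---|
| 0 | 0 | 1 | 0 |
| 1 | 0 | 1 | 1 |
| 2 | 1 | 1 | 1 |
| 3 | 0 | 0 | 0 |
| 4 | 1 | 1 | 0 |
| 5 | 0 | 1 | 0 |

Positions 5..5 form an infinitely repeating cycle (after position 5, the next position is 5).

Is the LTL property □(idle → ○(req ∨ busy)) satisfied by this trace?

idle → ○(req ∨ busy) must hold at every position from 0 onward. It fails at position 2, so □(idle → ○(req ∨ busy)) is false.
Positions where idle holds: 1, 2.
Check ○(req ∨ busy) at each: 1→ok, 2→fails.

Violated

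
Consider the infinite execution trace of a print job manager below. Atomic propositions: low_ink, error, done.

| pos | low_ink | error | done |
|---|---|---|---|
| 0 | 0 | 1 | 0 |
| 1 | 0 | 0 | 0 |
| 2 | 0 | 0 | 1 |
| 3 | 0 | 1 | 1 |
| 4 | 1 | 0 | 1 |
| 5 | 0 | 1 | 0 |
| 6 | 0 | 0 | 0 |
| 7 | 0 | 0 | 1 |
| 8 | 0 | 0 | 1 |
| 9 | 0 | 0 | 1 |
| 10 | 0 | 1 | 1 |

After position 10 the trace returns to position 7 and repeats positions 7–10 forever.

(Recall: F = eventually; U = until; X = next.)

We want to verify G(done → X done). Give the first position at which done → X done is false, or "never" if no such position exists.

4

Check done → X done at each position in order: 0 ✓, 1 ✓, 2 ✓, 3 ✓.
At position 4 the labels are {done, low_ink} and the next position 5 has {error}, so done → X done is false there. This is the first violation.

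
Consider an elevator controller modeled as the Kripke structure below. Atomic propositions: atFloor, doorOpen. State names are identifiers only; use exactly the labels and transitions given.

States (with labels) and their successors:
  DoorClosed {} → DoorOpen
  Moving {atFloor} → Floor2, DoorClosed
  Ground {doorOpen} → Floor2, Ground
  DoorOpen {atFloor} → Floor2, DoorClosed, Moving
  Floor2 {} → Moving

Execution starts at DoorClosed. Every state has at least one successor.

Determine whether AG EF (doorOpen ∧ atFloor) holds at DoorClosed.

States satisfying EF (doorOpen ∧ atFloor): ∅.
States satisfying AG EF (doorOpen ∧ atFloor): ∅.
DoorClosed is reachable from DoorClosed and violates EF (doorOpen ∧ atFloor), so AG fails at DoorClosed.
DoorClosed ∉ Sat(AG EF (doorOpen ∧ atFloor)).

Violated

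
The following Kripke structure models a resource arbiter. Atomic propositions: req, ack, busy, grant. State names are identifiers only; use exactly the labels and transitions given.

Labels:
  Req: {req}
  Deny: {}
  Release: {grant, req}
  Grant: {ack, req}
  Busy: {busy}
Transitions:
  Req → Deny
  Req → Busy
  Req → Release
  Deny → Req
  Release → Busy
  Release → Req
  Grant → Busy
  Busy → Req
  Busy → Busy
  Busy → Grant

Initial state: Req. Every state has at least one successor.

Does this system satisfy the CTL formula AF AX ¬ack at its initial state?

States satisfying AX ¬ack: {Req, Deny, Release, Grant}.
States satisfying AF AX ¬ack: {Req, Deny, Release, Grant}.
Req ∈ Sat(AF AX ¬ack).

Holds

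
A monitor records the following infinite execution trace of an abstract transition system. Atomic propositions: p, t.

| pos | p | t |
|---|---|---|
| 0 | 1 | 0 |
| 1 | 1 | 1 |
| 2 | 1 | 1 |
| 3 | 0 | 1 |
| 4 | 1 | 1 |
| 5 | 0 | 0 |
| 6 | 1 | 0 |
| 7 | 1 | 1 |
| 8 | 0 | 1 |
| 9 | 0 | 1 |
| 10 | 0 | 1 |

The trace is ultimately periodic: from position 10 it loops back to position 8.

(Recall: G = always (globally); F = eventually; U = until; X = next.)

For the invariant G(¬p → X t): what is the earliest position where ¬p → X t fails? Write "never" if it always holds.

5

Check ¬p → X t at each position in order: 0 ✓, 1 ✓, 2 ✓, 3 ✓, 4 ✓.
At position 5 the labels are {} and the next position 6 has {p}, so ¬p → X t is false there. This is the first violation.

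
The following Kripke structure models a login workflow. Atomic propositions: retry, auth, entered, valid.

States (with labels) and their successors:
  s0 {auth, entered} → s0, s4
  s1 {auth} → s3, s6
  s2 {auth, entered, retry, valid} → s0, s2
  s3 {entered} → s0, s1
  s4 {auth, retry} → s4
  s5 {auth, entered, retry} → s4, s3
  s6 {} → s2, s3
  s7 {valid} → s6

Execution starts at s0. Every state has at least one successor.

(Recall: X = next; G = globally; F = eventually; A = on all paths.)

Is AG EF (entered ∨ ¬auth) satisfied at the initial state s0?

States satisfying EF (entered ∨ ¬auth): {s0, s1, s2, s3, s5, s6, s7}.
States satisfying AG EF (entered ∨ ¬auth): ∅.
s4 is reachable from s0 and violates EF (entered ∨ ¬auth), so AG fails at s0.
s0 ∉ Sat(AG EF (entered ∨ ¬auth)).

Violated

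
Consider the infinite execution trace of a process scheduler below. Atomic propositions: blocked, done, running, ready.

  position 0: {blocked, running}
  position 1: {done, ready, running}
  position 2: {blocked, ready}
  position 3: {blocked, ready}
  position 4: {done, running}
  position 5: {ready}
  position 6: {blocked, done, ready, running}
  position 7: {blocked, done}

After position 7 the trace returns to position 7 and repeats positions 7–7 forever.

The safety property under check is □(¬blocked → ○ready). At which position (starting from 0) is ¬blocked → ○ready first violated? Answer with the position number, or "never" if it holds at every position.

never

¬blocked → ○ready holds at every position 0..7, and those are all the positions the trace ever visits, so the invariant □(¬blocked → ○ready) is never violated.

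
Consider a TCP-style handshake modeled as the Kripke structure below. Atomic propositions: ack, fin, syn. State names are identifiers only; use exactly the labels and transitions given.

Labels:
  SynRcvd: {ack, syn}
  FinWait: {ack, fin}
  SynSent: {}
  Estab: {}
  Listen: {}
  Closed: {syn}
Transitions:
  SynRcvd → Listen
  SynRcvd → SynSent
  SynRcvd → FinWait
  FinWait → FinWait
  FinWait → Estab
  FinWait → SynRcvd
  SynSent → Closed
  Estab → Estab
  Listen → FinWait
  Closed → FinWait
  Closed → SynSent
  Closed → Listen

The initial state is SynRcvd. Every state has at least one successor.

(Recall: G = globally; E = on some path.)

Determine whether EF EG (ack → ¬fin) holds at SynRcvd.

States satisfying EG (ack → ¬fin): {SynRcvd, SynSent, Estab, Closed}.
States satisfying EF EG (ack → ¬fin): {SynRcvd, FinWait, SynSent, Estab, Listen, Closed}.
Some path from SynRcvd reaches a state where EG (ack → ¬fin) holds.
SynRcvd ∈ Sat(EF EG (ack → ¬fin)).

Yes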